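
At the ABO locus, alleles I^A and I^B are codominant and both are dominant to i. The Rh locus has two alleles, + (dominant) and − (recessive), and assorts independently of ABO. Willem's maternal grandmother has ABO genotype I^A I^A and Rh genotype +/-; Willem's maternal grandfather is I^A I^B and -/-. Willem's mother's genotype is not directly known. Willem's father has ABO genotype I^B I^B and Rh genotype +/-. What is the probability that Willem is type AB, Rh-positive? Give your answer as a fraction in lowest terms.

Willem's mother's ABO genotype from I^A I^A × I^A I^B: 1/2 I^A I^A, 1/2 I^A I^B.
Crossing each possibility with the father I^B I^B and summing P(type AB): 1/2·1 + 1/2·1/2 = 3/4.
Similarly for Rh via the mother's Rh distribution: P(Rh+) = 5/8.
Independent loci: 3/4 × 5/8 = 15/32.

15/32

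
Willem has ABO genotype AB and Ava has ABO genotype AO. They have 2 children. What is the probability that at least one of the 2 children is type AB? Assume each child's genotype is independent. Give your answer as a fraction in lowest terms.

7/16

ABO cross AB × AO → 1/2 A, 1/4 B, 1/4 AB.
So P(type AB) = 1/4 per child.
P(none) = (3/4)^2 = 9/16; P(at least one) = 1 − 9/16 = 7/16.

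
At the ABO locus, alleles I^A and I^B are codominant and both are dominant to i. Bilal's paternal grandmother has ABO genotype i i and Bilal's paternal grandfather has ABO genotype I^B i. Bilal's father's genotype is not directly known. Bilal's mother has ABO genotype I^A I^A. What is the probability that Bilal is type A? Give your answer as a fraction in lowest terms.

Bilal's father's ABO genotype from i i × I^B i: 1/2 I^B i, 1/2 i i.
Crossing each possibility with the mother I^A I^A and summing P(type A): 1/2·1/2 + 1/2·1 = 3/4.

3/4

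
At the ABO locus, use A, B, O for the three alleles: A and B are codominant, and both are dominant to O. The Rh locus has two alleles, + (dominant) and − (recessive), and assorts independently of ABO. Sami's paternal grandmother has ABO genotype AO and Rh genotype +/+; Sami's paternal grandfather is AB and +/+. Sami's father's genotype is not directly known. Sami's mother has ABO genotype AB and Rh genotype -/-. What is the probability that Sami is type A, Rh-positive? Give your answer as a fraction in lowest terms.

Sami's father's ABO genotype from AO × AB: 1/4 AA, 1/4 AB, 1/4 AO, 1/4 BO.
Crossing each possibility with the mother AB and summing P(type A): 1/4·1/2 + 1/4·1/4 + 1/4·1/2 + 1/4·1/4 = 3/8.
Similarly for Rh via the father's Rh distribution: P(Rh+) = 1.
Independent loci: 3/8 × 1 = 3/8.

3/8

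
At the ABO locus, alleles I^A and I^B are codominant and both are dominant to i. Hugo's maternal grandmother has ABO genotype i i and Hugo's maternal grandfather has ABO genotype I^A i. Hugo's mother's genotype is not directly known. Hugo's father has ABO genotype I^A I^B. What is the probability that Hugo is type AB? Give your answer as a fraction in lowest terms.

1/8

Hugo's mother's ABO genotype from i i × I^A i: 1/2 I^A i, 1/2 i i.
Crossing each possibility with the father I^A I^B and summing P(type AB): 1/2·1/4 + 1/2·0 = 1/8.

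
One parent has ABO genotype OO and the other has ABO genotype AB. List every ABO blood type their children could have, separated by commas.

A, B

Gametes from OO × AB give offspring ABO genotypes AO, BO, i.e. phenotypes A, B.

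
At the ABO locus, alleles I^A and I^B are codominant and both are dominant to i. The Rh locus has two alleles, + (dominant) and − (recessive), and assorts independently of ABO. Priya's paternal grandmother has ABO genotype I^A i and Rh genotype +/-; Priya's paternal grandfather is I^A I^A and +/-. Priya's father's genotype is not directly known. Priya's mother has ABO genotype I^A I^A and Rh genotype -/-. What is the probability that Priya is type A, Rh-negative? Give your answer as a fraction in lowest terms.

1/2

Priya's father's ABO genotype from I^A i × I^A I^A: 1/2 I^A I^A, 1/2 I^A i.
Crossing each possibility with the mother I^A I^A and summing P(type A): 1/2·1 + 1/2·1 = 1.
Similarly for Rh via the father's Rh distribution: P(Rh-) = 1/2.
Independent loci: 1 × 1/2 = 1/2.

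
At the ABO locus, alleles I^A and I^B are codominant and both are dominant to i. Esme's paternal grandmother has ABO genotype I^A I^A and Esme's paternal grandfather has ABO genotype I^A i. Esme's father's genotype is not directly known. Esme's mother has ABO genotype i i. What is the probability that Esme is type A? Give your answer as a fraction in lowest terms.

3/4

Esme's father's ABO genotype from I^A I^A × I^A i: 1/2 I^A I^A, 1/2 I^A i.
Crossing each possibility with the mother i i and summing P(type A): 1/2·1 + 1/2·1/2 = 3/4.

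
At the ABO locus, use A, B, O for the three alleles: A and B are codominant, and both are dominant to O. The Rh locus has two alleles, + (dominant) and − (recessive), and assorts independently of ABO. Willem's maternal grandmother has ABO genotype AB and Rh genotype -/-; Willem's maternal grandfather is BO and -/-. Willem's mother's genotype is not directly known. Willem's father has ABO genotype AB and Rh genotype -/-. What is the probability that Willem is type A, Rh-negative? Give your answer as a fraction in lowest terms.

1/4

Willem's mother's ABO genotype from AB × BO: 1/4 AB, 1/4 AO, 1/4 BB, 1/4 BO.
Crossing each possibility with the father AB and summing P(type A): 1/4·1/4 + 1/4·1/2 + 1/4·0 + 1/4·1/4 = 1/4.
Similarly for Rh via the mother's Rh distribution: P(Rh-) = 1.
Independent loci: 1/4 × 1 = 1/4.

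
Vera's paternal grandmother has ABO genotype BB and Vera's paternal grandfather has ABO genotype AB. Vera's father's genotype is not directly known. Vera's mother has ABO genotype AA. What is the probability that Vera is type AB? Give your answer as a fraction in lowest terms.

Vera's father's ABO genotype from BB × AB: 1/2 AB, 1/2 BB.
Crossing each possibility with the mother AA and summing P(type AB): 1/2·1/2 + 1/2·1 = 3/4.

3/4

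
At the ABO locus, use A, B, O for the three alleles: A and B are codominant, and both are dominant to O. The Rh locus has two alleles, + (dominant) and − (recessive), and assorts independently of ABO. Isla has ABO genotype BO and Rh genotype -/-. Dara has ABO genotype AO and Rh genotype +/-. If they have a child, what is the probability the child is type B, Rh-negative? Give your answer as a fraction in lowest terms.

1/8

ABO cross BO × AO → offspring phenotypes: 1/4 O, 1/4 A, 1/4 B, 1/4 AB.
Rh cross -/- × +/- → 1/2 Rh+, 1/2 Rh-.
Independent loci: P(type B, Rh-negative) = 1/4 × 1/2 = 1/8.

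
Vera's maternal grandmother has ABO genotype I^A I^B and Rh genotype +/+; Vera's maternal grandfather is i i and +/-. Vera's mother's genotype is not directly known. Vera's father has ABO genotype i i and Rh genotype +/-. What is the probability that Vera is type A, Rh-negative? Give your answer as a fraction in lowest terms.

Vera's mother's ABO genotype from I^A I^B × i i: 1/2 I^A i, 1/2 I^B i.
Crossing each possibility with the father i i and summing P(type A): 1/2·1/2 + 1/2·0 = 1/4.
Similarly for Rh via the mother's Rh distribution: P(Rh-) = 1/8.
Independent loci: 1/4 × 1/8 = 1/32.

1/32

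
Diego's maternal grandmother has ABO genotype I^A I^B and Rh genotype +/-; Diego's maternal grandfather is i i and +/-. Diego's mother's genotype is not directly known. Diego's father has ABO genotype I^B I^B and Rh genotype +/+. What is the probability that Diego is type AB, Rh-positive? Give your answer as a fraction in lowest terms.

Diego's mother's ABO genotype from I^A I^B × i i: 1/2 I^A i, 1/2 I^B i.
Crossing each possibility with the father I^B I^B and summing P(type AB): 1/2·1/2 + 1/2·0 = 1/4.
Similarly for Rh via the mother's Rh distribution: P(Rh+) = 1.
Independent loci: 1/4 × 1 = 1/4.

1/4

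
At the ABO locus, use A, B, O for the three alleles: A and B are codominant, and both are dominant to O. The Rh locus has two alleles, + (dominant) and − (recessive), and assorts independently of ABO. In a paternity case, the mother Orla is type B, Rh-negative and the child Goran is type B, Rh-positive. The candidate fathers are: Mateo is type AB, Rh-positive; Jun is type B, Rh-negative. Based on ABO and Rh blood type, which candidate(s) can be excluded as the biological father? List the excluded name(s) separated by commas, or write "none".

Jun

A candidate is excluded only if no genotype consistent with his phenotype could produce a type B, Rh-positive child with a type B, Rh-negative mother.
Jun (type B, Rh-): no genotype consistent with that phenotype can produce a type-B Rh+ child with a type-B mother.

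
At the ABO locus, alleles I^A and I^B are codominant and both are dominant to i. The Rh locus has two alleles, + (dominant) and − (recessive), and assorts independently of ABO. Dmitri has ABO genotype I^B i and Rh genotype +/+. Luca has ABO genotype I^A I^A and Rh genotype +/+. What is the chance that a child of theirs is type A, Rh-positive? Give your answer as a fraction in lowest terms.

ABO cross I^B i × I^A I^A → offspring phenotypes: 1/2 A, 1/2 AB.
Rh cross +/+ × +/+ → 1 Rh+.
Independent loci: P(type A, Rh-positive) = 1/2 × 1 = 1/2.

1/2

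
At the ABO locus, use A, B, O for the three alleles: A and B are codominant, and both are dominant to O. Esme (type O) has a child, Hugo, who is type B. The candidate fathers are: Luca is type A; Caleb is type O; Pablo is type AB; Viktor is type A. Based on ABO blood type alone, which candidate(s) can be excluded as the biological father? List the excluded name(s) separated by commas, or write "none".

Luca, Caleb, Viktor

A candidate is excluded only if no genotype consistent with his phenotype could produce a type B child with a type O mother.
Luca (type A): no genotype consistent with that phenotype can produce a type-B child with a type-O mother.
Caleb (type O): no genotype consistent with that phenotype can produce a type-B child with a type-O mother.
Viktor (type A): no genotype consistent with that phenotype can produce a type-B child with a type-O mother.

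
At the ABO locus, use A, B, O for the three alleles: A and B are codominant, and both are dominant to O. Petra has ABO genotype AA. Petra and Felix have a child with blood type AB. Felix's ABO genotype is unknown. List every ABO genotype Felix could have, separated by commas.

For each candidate genotype of Felix, check whether crossing it with AA can produce every observed child phenotype.
  AA → possible child types {A} ✗
  AB → possible child types {A, AB} ✓
  AO → possible child types {A} ✗
  BB → possible child types {AB} ✓
  BO → possible child types {A, AB} ✓
  OO → possible child types {A} ✗

AB, BB, BO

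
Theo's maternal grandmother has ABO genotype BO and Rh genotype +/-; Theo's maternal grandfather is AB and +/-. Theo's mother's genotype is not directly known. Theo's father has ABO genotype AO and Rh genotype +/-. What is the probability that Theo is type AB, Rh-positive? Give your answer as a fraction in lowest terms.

3/16

Theo's mother's ABO genotype from BO × AB: 1/4 AB, 1/4 AO, 1/4 BB, 1/4 BO.
Crossing each possibility with the father AO and summing P(type AB): 1/4·1/4 + 1/4·0 + 1/4·1/2 + 1/4·1/4 = 1/4.
Similarly for Rh via the mother's Rh distribution: P(Rh+) = 3/4.
Independent loci: 1/4 × 3/4 = 3/16.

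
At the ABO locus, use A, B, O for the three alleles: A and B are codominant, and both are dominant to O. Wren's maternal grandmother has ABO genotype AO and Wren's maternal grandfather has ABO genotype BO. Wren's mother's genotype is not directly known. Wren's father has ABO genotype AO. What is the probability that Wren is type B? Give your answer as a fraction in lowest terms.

Wren's mother's ABO genotype from AO × BO: 1/4 AB, 1/4 AO, 1/4 BO, 1/4 OO.
Crossing each possibility with the father AO and summing P(type B): 1/4·1/4 + 1/4·0 + 1/4·1/4 + 1/4·0 = 1/8.

1/8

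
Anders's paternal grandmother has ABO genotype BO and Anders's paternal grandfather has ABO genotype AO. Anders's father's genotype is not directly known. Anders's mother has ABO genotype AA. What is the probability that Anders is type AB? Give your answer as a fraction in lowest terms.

Anders's father's ABO genotype from BO × AO: 1/4 AB, 1/4 AO, 1/4 BO, 1/4 OO.
Crossing each possibility with the mother AA and summing P(type AB): 1/4·1/2 + 1/4·0 + 1/4·1/2 + 1/4·0 = 1/4.

1/4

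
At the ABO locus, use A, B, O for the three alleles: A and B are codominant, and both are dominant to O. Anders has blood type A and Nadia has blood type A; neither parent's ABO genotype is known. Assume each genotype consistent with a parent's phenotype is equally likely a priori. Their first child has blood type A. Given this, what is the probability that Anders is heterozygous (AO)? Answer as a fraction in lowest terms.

Possible genotypes: Anders ∈ {AA, AO}; Nadia ∈ {AA, AO}.
Weight each parental genotype pair by prior × P(type-A child):
  AA × AA: posterior weight 4/15.
  AA × AO: posterior weight 4/15.
  AO × AA: posterior weight 4/15.
  AO × AO: posterior weight 1/5.
Sum the posterior weight over pairs where Anders is AO: 7/15.

7/15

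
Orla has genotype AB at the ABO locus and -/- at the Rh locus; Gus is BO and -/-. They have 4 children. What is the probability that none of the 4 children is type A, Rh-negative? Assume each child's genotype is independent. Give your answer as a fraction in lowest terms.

ABO cross AB × BO → 1/4 A, 1/2 B, 1/4 AB.
Rh cross -/- × -/- → 1 Rh-; so P(type A, Rh-negative) = 1/4 × 1 = 1/4 per child.
P(not type A, Rh-negative) = 3/4 for one child; (3/4)^4 = 81/256.

81/256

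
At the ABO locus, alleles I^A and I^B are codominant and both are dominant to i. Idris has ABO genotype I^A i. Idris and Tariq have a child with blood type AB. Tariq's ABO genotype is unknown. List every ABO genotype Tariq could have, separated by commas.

For each candidate genotype of Tariq, check whether crossing it with I^A i can produce every observed child phenotype.
  I^A I^A → possible child types {A} ✗
  I^A I^B → possible child types {A, B, AB} ✓
  I^A i → possible child types {O, A} ✗
  I^B I^B → possible child types {B, AB} ✓
  I^B i → possible child types {O, A, B, AB} ✓
  i i → possible child types {O, A} ✗

I^A I^B, I^B I^B, I^B i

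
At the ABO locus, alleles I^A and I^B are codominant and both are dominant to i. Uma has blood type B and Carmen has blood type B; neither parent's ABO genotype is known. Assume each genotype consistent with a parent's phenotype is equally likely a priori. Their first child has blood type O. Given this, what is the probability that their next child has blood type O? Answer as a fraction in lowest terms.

Possible genotypes: Uma ∈ {I^B I^B, I^B i}; Carmen ∈ {I^B I^B, I^B i}.
Weight each parental genotype pair by prior × P(type-O child):
  I^B i × I^B i: posterior weight 1; P(next child type O) = 1/4.
Weighted sum = 1/4.

1/4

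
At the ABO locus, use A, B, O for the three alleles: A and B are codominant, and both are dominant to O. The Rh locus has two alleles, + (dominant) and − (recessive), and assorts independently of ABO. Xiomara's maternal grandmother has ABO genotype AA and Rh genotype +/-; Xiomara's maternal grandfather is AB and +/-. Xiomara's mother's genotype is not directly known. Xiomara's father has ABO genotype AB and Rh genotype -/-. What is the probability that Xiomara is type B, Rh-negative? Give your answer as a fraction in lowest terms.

1/16

Xiomara's mother's ABO genotype from AA × AB: 1/2 AA, 1/2 AB.
Crossing each possibility with the father AB and summing P(type B): 1/2·0 + 1/2·1/4 = 1/8.
Similarly for Rh via the mother's Rh distribution: P(Rh-) = 1/2.
Independent loci: 1/8 × 1/2 = 1/16.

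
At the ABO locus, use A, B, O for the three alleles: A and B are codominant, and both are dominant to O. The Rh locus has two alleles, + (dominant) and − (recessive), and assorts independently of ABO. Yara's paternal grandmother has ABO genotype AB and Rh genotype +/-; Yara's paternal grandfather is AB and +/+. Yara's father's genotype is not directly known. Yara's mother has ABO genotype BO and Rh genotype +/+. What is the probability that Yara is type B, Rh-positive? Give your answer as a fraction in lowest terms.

Yara's father's ABO genotype from AB × AB: 1/4 AA, 1/2 AB, 1/4 BB.
Crossing each possibility with the mother BO and summing P(type B): 1/4·0 + 1/2·1/2 + 1/4·1 = 1/2.
Similarly for Rh via the father's Rh distribution: P(Rh+) = 1.
Independent loci: 1/2 × 1 = 1/2.

1/2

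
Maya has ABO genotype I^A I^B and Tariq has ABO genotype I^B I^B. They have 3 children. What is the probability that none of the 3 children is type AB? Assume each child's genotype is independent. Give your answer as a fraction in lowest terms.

1/8

ABO cross I^A I^B × I^B I^B → 1/2 B, 1/2 AB.
So P(type AB) = 1/2 per child.
P(not type AB) = 1/2 for one child; (1/2)^3 = 1/8.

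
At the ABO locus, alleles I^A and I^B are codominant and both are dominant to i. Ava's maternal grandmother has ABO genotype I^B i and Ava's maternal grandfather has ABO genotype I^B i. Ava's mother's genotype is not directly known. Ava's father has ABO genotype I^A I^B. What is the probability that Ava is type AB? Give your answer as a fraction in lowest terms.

1/4

Ava's mother's ABO genotype from I^B i × I^B i: 1/4 I^B I^B, 1/2 I^B i, 1/4 i i.
Crossing each possibility with the father I^A I^B and summing P(type AB): 1/4·1/2 + 1/2·1/4 + 1/4·0 = 1/4.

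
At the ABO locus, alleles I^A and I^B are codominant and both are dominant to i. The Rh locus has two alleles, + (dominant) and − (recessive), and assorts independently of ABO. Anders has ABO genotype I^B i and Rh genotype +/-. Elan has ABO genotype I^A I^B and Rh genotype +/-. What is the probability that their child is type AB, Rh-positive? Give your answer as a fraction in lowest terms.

3/16

ABO cross I^B i × I^A I^B → offspring phenotypes: 1/4 A, 1/2 B, 1/4 AB.
Rh cross +/- × +/- → 3/4 Rh+, 1/4 Rh-.
Independent loci: P(type AB, Rh-positive) = 1/4 × 3/4 = 3/16.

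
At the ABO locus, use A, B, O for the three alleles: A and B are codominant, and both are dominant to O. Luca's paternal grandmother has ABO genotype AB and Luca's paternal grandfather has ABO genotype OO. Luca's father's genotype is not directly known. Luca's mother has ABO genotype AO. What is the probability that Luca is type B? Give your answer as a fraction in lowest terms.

1/8

Luca's father's ABO genotype from AB × OO: 1/2 AO, 1/2 BO.
Crossing each possibility with the mother AO and summing P(type B): 1/2·0 + 1/2·1/4 = 1/8.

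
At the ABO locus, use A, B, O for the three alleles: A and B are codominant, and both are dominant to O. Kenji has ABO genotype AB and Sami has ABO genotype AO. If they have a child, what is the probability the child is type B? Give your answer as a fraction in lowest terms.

ABO cross AB × AO → offspring phenotypes: 1/2 A, 1/4 B, 1/4 AB.
So P(type B) = 1/4.

1/4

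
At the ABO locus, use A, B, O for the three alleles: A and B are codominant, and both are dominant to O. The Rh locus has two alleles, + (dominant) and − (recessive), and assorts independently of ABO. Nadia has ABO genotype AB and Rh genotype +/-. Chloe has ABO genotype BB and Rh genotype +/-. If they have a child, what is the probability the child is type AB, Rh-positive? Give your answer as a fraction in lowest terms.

3/8

ABO cross AB × BB → offspring phenotypes: 1/2 B, 1/2 AB.
Rh cross +/- × +/- → 3/4 Rh+, 1/4 Rh-.
Independent loci: P(type AB, Rh-positive) = 1/2 × 3/4 = 3/8.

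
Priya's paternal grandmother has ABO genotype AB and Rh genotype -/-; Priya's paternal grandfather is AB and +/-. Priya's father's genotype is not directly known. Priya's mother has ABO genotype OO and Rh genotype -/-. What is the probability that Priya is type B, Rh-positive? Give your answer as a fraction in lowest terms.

Priya's father's ABO genotype from AB × AB: 1/4 AA, 1/2 AB, 1/4 BB.
Crossing each possibility with the mother OO and summing P(type B): 1/4·0 + 1/2·1/2 + 1/4·1 = 1/2.
Similarly for Rh via the father's Rh distribution: P(Rh+) = 1/4.
Independent loci: 1/2 × 1/4 = 1/8.

1/8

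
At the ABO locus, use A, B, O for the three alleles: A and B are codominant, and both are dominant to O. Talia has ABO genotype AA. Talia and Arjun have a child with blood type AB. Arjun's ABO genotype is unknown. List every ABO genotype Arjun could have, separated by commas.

For each candidate genotype of Arjun, check whether crossing it with AA can produce every observed child phenotype.
  AA → possible child types {A} ✗
  AB → possible child types {A, AB} ✓
  AO → possible child types {A} ✗
  BB → possible child types {AB} ✓
  BO → possible child types {A, AB} ✓
  OO → possible child types {A} ✗

AB, BB, BO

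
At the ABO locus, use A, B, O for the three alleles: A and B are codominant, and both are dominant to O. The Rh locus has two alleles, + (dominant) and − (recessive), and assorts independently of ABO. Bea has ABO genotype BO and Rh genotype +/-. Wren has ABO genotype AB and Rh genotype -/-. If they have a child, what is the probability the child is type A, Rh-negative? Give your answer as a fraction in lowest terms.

1/8

ABO cross BO × AB → offspring phenotypes: 1/4 A, 1/2 B, 1/4 AB.
Rh cross +/- × -/- → 1/2 Rh+, 1/2 Rh-.
Independent loci: P(type A, Rh-negative) = 1/4 × 1/2 = 1/8.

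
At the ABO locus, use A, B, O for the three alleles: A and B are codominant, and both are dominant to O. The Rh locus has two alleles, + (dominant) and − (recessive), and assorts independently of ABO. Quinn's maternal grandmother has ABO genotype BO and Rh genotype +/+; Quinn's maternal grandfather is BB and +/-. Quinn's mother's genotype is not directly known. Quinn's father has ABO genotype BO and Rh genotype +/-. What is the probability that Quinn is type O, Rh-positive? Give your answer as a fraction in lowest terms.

Quinn's mother's ABO genotype from BO × BB: 1/2 BB, 1/2 BO.
Crossing each possibility with the father BO and summing P(type O): 1/2·0 + 1/2·1/4 = 1/8.
Similarly for Rh via the mother's Rh distribution: P(Rh+) = 7/8.
Independent loci: 1/8 × 7/8 = 7/64.

7/64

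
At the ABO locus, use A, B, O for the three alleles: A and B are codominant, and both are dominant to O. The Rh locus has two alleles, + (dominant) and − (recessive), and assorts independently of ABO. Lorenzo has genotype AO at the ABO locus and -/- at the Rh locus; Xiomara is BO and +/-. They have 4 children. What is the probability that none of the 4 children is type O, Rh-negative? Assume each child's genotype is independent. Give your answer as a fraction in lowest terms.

ABO cross AO × BO → 1/4 O, 1/4 A, 1/4 B, 1/4 AB.
Rh cross -/- × +/- → 1/2 Rh+, 1/2 Rh-; so P(type O, Rh-negative) = 1/4 × 1/2 = 1/8 per child.
P(not type O, Rh-negative) = 7/8 for one child; (7/8)^4 = 2401/4096.

2401/4096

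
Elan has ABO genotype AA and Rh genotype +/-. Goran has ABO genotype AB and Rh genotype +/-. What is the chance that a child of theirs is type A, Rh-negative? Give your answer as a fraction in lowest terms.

ABO cross AA × AB → offspring phenotypes: 1/2 A, 1/2 AB.
Rh cross +/- × +/- → 3/4 Rh+, 1/4 Rh-.
Independent loci: P(type A, Rh-negative) = 1/2 × 1/4 = 1/8.

1/8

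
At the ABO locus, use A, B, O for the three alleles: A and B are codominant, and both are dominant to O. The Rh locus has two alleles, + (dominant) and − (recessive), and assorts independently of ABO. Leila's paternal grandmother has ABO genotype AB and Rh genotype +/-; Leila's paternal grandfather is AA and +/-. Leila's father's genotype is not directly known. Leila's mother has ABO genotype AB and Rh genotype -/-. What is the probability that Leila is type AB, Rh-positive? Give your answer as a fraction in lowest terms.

Leila's father's ABO genotype from AB × AA: 1/2 AA, 1/2 AB.
Crossing each possibility with the mother AB and summing P(type AB): 1/2·1/2 + 1/2·1/2 = 1/2.
Similarly for Rh via the father's Rh distribution: P(Rh+) = 1/2.
Independent loci: 1/2 × 1/2 = 1/4.

1/4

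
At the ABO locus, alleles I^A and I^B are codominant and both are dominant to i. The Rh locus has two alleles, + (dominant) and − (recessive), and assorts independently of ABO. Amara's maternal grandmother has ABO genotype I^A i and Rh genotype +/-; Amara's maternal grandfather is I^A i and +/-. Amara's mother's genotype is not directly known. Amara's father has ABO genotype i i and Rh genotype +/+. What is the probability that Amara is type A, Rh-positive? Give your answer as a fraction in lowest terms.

Amara's mother's ABO genotype from I^A i × I^A i: 1/4 I^A I^A, 1/2 I^A i, 1/4 i i.
Crossing each possibility with the father i i and summing P(type A): 1/4·1 + 1/2·1/2 + 1/4·0 = 1/2.
Similarly for Rh via the mother's Rh distribution: P(Rh+) = 1.
Independent loci: 1/2 × 1 = 1/2.

1/2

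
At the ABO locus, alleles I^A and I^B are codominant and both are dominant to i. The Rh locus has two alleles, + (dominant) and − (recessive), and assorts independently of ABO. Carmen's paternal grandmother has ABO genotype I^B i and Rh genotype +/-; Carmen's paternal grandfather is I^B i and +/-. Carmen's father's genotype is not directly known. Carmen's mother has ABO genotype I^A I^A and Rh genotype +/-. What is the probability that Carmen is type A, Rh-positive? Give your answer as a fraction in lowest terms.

3/8

Carmen's father's ABO genotype from I^B i × I^B i: 1/4 I^B I^B, 1/2 I^B i, 1/4 i i.
Crossing each possibility with the mother I^A I^A and summing P(type A): 1/4·0 + 1/2·1/2 + 1/4·1 = 1/2.
Similarly for Rh via the father's Rh distribution: P(Rh+) = 3/4.
Independent loci: 1/2 × 3/4 = 3/8.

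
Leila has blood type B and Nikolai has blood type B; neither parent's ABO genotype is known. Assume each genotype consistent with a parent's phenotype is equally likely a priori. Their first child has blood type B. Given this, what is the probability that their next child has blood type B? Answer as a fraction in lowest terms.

Possible genotypes: Leila ∈ {BB, BO}; Nikolai ∈ {BB, BO}.
Weight each parental genotype pair by prior × P(type-B child):
  BB × BB: posterior weight 4/15; P(next child type B) = 1.
  BB × BO: posterior weight 4/15; P(next child type B) = 1.
  BO × BB: posterior weight 4/15; P(next child type B) = 1.
  BO × BO: posterior weight 1/5; P(next child type B) = 3/4.
Weighted sum = 19/20.

19/20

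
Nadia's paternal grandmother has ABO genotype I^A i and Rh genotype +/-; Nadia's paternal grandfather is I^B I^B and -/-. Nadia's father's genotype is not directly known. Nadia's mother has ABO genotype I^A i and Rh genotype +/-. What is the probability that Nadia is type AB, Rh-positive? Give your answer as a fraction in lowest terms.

Nadia's father's ABO genotype from I^A i × I^B I^B: 1/2 I^A I^B, 1/2 I^B i.
Crossing each possibility with the mother I^A i and summing P(type AB): 1/2·1/4 + 1/2·1/4 = 1/4.
Similarly for Rh via the father's Rh distribution: P(Rh+) = 5/8.
Independent loci: 1/4 × 5/8 = 5/32.

5/32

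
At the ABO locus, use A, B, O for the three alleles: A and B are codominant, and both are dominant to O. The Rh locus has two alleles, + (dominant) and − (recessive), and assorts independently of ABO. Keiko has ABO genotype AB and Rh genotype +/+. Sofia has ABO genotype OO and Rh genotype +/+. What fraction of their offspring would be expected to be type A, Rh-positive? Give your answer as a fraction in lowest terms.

1/2

ABO cross AB × OO → offspring phenotypes: 1/2 A, 1/2 B.
Rh cross +/+ × +/+ → 1 Rh+.
Independent loci: P(type A, Rh-positive) = 1/2 × 1 = 1/2.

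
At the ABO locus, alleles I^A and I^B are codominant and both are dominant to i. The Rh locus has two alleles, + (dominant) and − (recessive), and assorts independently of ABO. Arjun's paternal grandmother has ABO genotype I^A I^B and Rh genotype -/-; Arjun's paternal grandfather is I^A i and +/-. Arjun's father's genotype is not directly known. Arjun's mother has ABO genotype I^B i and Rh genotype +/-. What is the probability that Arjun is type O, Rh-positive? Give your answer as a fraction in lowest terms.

5/64

Arjun's father's ABO genotype from I^A I^B × I^A i: 1/4 I^A I^A, 1/4 I^A I^B, 1/4 I^A i, 1/4 I^B i.
Crossing each possibility with the mother I^B i and summing P(type O): 1/4·0 + 1/4·0 + 1/4·1/4 + 1/4·1/4 = 1/8.
Similarly for Rh via the father's Rh distribution: P(Rh+) = 5/8.
Independent loci: 1/8 × 5/8 = 5/64.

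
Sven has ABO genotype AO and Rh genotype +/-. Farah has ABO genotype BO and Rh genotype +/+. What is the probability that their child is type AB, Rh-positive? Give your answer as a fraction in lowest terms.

1/4

ABO cross AO × BO → offspring phenotypes: 1/4 O, 1/4 A, 1/4 B, 1/4 AB.
Rh cross +/- × +/+ → 1 Rh+.
Independent loci: P(type AB, Rh-positive) = 1/4 × 1 = 1/4.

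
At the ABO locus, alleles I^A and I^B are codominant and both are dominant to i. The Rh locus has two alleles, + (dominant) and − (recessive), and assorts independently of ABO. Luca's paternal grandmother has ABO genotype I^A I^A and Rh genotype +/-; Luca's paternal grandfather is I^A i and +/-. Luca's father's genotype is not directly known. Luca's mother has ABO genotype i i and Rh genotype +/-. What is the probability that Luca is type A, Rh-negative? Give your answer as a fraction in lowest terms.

Luca's father's ABO genotype from I^A I^A × I^A i: 1/2 I^A I^A, 1/2 I^A i.
Crossing each possibility with the mother i i and summing P(type A): 1/2·1 + 1/2·1/2 = 3/4.
Similarly for Rh via the father's Rh distribution: P(Rh-) = 1/4.
Independent loci: 3/4 × 1/4 = 3/16.

3/16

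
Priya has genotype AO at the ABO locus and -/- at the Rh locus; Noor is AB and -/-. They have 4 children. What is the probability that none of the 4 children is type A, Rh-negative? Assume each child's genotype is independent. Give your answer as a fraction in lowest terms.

ABO cross AO × AB → 1/2 A, 1/4 B, 1/4 AB.
Rh cross -/- × -/- → 1 Rh-; so P(type A, Rh-negative) = 1/2 × 1 = 1/2 per child.
P(not type A, Rh-negative) = 1/2 for one child; (1/2)^4 = 1/16.

1/16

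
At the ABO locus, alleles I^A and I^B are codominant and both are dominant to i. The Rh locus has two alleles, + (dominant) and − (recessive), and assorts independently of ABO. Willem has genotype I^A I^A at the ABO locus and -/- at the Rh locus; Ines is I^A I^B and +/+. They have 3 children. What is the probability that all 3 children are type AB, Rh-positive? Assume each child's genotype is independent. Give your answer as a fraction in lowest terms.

1/8

ABO cross I^A I^A × I^A I^B → 1/2 A, 1/2 AB.
Rh cross -/- × +/+ → 1 Rh+; so P(type AB, Rh-positive) = 1/2 × 1 = 1/2 per child.
All 3 independent: (1/2)^3 = 1/8.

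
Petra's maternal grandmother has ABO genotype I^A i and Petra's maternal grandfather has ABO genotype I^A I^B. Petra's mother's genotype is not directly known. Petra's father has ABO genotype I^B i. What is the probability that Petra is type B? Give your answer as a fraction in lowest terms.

3/8

Petra's mother's ABO genotype from I^A i × I^A I^B: 1/4 I^A I^A, 1/4 I^A I^B, 1/4 I^A i, 1/4 I^B i.
Crossing each possibility with the father I^B i and summing P(type B): 1/4·0 + 1/4·1/2 + 1/4·1/4 + 1/4·3/4 = 3/8.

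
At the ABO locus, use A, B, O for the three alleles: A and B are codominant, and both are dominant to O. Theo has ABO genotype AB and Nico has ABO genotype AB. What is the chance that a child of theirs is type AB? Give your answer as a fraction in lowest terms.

1/2

ABO cross AB × AB → offspring phenotypes: 1/4 A, 1/4 B, 1/2 AB.
So P(type AB) = 1/2.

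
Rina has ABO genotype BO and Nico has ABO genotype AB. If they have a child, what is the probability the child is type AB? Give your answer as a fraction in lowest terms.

1/4

ABO cross BO × AB → offspring phenotypes: 1/4 A, 1/2 B, 1/4 AB.
So P(type AB) = 1/4.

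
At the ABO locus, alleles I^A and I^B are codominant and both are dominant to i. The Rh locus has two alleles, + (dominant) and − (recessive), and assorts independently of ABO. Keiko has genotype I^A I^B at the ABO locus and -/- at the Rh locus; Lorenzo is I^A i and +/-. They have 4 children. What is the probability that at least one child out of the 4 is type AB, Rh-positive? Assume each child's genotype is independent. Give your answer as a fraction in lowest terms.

ABO cross I^A I^B × I^A i → 1/2 A, 1/4 B, 1/4 AB.
Rh cross -/- × +/- → 1/2 Rh+, 1/2 Rh-; so P(type AB, Rh-positive) = 1/4 × 1/2 = 1/8 per child.
P(none) = (7/8)^4 = 2401/4096; P(at least one) = 1 − 2401/4096 = 1695/4096.

1695/4096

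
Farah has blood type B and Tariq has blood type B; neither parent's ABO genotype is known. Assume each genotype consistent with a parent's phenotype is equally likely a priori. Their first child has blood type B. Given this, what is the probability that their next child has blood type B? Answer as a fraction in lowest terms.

19/20

Possible genotypes: Farah ∈ {I^B I^B, I^B i}; Tariq ∈ {I^B I^B, I^B i}.
Weight each parental genotype pair by prior × P(type-B child):
  I^B I^B × I^B I^B: posterior weight 4/15; P(next child type B) = 1.
  I^B I^B × I^B i: posterior weight 4/15; P(next child type B) = 1.
  I^B i × I^B I^B: posterior weight 4/15; P(next child type B) = 1.
  I^B i × I^B i: posterior weight 1/5; P(next child type B) = 3/4.
Weighted sum = 19/20.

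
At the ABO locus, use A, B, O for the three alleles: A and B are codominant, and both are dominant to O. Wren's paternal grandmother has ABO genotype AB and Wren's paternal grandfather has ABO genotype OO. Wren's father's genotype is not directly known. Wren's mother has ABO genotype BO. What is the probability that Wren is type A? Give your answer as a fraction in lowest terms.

1/8

Wren's father's ABO genotype from AB × OO: 1/2 AO, 1/2 BO.
Crossing each possibility with the mother BO and summing P(type A): 1/2·1/4 + 1/2·0 = 1/8.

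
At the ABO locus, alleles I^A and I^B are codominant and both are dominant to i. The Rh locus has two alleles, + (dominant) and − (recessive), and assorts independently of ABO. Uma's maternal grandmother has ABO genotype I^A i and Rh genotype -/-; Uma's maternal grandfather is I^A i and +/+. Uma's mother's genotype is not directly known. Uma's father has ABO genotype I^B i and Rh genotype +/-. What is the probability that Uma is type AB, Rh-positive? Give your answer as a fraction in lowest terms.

Uma's mother's ABO genotype from I^A i × I^A i: 1/4 I^A I^A, 1/2 I^A i, 1/4 i i.
Crossing each possibility with the father I^B i and summing P(type AB): 1/4·1/2 + 1/2·1/4 + 1/4·0 = 1/4.
Similarly for Rh via the mother's Rh distribution: P(Rh+) = 3/4.
Independent loci: 1/4 × 3/4 = 3/16.

3/16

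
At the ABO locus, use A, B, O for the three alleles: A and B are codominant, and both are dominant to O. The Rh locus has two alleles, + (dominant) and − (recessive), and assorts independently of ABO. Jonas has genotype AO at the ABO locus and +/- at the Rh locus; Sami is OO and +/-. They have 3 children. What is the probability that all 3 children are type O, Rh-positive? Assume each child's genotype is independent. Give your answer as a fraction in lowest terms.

27/512

ABO cross AO × OO → 1/2 O, 1/2 A.
Rh cross +/- × +/- → 3/4 Rh+, 1/4 Rh-; so P(type O, Rh-positive) = 1/2 × 3/4 = 3/8 per child.
All 3 independent: (3/8)^3 = 27/512.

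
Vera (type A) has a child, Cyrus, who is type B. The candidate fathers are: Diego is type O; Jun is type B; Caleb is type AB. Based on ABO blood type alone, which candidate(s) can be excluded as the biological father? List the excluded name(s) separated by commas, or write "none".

A candidate is excluded only if no genotype consistent with his phenotype could produce a type B child with a type A mother.
Diego (type O): no genotype consistent with that phenotype can produce a type-B child with a type-A mother.

Diego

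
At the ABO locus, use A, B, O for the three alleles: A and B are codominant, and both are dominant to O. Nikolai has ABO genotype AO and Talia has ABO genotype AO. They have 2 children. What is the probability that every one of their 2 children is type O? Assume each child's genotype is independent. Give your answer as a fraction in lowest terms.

ABO cross AO × AO → 1/4 O, 3/4 A.
So P(type O) = 1/4 per child.
All 2 independent: (1/4)^2 = 1/16.

1/16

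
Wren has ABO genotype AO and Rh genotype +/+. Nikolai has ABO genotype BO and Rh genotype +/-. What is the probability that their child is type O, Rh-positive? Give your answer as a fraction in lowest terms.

1/4

ABO cross AO × BO → offspring phenotypes: 1/4 O, 1/4 A, 1/4 B, 1/4 AB.
Rh cross +/+ × +/- → 1 Rh+.
Independent loci: P(type O, Rh-positive) = 1/4 × 1 = 1/4.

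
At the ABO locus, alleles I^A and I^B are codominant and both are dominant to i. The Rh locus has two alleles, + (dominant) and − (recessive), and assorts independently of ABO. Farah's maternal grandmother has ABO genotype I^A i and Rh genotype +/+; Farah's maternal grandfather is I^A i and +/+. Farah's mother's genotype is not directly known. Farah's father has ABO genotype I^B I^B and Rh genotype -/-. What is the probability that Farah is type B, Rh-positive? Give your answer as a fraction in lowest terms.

Farah's mother's ABO genotype from I^A i × I^A i: 1/4 I^A I^A, 1/2 I^A i, 1/4 i i.
Crossing each possibility with the father I^B I^B and summing P(type B): 1/4·0 + 1/2·1/2 + 1/4·1 = 1/2.
Similarly for Rh via the mother's Rh distribution: P(Rh+) = 1.
Independent loci: 1/2 × 1 = 1/2.

1/2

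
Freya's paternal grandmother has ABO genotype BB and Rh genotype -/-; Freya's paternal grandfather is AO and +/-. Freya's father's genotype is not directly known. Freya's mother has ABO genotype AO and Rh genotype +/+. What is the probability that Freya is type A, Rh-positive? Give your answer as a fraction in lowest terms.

Freya's father's ABO genotype from BB × AO: 1/2 AB, 1/2 BO.
Crossing each possibility with the mother AO and summing P(type A): 1/2·1/2 + 1/2·1/4 = 3/8.
Similarly for Rh via the father's Rh distribution: P(Rh+) = 1.
Independent loci: 3/8 × 1 = 3/8.

3/8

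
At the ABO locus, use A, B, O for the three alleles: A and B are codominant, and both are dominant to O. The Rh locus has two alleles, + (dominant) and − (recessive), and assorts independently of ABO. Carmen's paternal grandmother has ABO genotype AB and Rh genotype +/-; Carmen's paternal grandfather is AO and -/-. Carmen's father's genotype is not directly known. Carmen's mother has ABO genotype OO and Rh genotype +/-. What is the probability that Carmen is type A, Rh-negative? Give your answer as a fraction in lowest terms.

3/16

Carmen's father's ABO genotype from AB × AO: 1/4 AA, 1/4 AB, 1/4 AO, 1/4 BO.
Crossing each possibility with the mother OO and summing P(type A): 1/4·1 + 1/4·1/2 + 1/4·1/2 + 1/4·0 = 1/2.
Similarly for Rh via the father's Rh distribution: P(Rh-) = 3/8.
Independent loci: 1/2 × 3/8 = 3/16.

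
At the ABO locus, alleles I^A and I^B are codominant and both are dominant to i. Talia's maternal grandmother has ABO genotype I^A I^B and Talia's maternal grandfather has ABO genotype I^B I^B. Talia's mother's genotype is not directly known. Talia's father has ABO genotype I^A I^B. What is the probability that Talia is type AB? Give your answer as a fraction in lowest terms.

Talia's mother's ABO genotype from I^A I^B × I^B I^B: 1/2 I^A I^B, 1/2 I^B I^B.
Crossing each possibility with the father I^A I^B and summing P(type AB): 1/2·1/2 + 1/2·1/2 = 1/2.

1/2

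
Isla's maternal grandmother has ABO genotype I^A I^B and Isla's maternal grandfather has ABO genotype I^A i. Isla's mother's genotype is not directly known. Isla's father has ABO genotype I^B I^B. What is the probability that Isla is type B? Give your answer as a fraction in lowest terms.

1/2

Isla's mother's ABO genotype from I^A I^B × I^A i: 1/4 I^A I^A, 1/4 I^A I^B, 1/4 I^A i, 1/4 I^B i.
Crossing each possibility with the father I^B I^B and summing P(type B): 1/4·0 + 1/4·1/2 + 1/4·1/2 + 1/4·1 = 1/2.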